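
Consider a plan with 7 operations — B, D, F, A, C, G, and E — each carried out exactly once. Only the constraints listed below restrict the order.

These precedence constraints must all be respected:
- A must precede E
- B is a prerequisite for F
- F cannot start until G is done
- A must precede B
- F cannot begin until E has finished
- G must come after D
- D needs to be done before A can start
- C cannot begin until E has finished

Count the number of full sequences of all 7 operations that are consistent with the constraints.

23

Only D has no prerequisites, so it must go first.
Systematically extending each partial ordering one operation at a time and counting, there are 23 complete orderings.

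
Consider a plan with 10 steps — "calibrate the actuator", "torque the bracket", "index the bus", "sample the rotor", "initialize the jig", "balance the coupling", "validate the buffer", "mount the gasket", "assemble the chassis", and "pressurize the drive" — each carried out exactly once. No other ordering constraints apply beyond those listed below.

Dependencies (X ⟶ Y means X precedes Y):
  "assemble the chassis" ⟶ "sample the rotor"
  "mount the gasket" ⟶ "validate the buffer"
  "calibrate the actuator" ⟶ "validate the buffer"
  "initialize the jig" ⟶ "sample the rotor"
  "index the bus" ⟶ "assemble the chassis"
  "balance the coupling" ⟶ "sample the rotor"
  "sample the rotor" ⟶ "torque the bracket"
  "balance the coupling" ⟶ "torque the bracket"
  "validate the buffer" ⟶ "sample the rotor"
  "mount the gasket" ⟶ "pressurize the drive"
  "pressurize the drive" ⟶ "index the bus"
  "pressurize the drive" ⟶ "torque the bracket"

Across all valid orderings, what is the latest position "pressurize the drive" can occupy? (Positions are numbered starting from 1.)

6

Every step that must follow "pressurize the drive" has to come after it. Tracing all chains starting from "pressurize the drive", those steps are: "torque the bracket", "index the bus", "sample the rotor", "assemble the chassis" — 4 in total.
So at least 4 steps follow "pressurize the drive", putting "pressurize the drive" no later than position 6. That position is achievable by scheduling everything else first.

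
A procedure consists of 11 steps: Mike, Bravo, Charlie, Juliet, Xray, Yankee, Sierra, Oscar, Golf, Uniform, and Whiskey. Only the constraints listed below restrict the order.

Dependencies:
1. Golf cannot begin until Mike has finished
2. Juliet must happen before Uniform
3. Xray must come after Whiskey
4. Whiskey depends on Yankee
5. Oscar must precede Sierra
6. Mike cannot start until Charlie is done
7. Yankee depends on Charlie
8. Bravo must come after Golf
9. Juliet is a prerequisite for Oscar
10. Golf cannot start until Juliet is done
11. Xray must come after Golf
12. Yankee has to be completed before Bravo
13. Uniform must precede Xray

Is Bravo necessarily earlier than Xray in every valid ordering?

Bravo and Xray are not related by any chain of constraints.
A valid ordering placing Xray before Bravo exists, so the answer is no.

No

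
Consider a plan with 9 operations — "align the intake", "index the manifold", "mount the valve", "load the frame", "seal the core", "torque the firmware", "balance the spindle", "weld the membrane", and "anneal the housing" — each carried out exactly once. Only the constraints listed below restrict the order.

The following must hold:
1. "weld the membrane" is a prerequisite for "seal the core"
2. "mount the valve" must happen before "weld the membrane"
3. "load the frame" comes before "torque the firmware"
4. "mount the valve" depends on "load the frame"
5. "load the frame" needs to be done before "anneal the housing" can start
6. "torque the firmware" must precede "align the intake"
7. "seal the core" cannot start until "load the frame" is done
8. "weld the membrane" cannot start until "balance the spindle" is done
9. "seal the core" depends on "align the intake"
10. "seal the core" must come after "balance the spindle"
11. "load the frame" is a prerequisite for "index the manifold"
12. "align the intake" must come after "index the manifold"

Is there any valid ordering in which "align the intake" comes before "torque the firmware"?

No

Following "torque the firmware" → "align the intake", "torque the firmware" must precede "align the intake" in every valid ordering.
Hence "align the intake" can never be scheduled before "torque the firmware".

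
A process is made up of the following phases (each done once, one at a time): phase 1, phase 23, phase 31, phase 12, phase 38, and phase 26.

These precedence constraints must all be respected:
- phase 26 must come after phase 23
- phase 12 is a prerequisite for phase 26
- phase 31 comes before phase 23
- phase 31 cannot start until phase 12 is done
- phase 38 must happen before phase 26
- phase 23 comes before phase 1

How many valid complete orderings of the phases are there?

9

2 phases have no prerequisites (phase 12, phase 38), so any of them could come first.
Systematically extending each partial ordering one phase at a time and counting, there are 9 complete orderings.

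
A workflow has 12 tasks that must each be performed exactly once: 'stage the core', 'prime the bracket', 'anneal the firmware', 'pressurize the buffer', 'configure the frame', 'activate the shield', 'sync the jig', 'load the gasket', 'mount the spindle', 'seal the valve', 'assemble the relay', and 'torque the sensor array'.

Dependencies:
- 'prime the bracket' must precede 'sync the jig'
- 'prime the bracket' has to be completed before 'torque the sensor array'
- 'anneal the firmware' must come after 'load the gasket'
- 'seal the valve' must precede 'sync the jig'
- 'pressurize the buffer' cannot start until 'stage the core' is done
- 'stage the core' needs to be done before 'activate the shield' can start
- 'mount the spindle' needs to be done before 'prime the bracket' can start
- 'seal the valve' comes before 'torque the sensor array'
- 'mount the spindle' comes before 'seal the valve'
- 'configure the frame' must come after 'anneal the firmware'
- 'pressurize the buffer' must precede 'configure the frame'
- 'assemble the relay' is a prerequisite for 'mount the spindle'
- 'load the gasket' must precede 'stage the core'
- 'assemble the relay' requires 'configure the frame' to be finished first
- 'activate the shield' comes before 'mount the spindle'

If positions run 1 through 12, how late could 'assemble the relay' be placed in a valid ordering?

The tasks that are forced after 'assemble the relay', directly or by a chain of constraints, are 'prime the bracket', 'sync the jig', 'mount the spindle', 'seal the valve', 'torque the sensor array'. That's 5 tasks.
So at least 5 tasks follow 'assemble the relay', putting 'assemble the relay' no later than position 7. That position is achievable by scheduling everything else first.

7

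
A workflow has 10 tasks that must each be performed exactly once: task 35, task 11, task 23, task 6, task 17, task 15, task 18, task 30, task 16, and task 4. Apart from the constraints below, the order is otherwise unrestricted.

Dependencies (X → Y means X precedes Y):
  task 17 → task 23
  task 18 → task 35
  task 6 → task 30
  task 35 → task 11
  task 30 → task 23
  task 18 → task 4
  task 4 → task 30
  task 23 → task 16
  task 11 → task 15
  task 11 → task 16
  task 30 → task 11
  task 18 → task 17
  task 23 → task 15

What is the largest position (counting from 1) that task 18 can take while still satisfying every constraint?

2

Every task that must follow task 18 has to come after it. Tracing all chains starting from task 18, those tasks are: task 35, task 11, task 23, task 17, task 15, task 30, task 16, task 4 — 8 in total.
With 8 mandatory successors out of 10 tasks total, the latest slot for task 18 is 10−8 = 2, and it's reachable by doing all non-successors before task 18.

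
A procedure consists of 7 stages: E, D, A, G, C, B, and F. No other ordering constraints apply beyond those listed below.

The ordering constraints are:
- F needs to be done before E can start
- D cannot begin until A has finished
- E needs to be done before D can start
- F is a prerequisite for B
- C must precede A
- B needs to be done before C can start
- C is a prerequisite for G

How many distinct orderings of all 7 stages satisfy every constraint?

F is the only stage with nothing required before it, so every ordering starts there.
Systematically extending each partial ordering one stage at a time and counting, there are 14 complete orderings.

14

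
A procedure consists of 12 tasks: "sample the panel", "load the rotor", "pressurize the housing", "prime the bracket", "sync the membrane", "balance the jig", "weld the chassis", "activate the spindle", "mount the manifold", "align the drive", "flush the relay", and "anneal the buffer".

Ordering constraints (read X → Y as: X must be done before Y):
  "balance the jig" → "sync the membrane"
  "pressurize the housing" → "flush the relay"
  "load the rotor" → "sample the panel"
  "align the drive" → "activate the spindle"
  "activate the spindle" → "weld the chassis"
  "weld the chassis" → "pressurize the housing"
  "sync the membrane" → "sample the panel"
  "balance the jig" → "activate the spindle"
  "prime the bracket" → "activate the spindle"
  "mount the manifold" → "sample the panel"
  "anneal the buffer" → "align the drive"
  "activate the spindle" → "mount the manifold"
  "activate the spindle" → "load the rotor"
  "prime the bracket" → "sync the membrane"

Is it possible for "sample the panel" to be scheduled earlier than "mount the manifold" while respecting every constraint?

The constraints give a chain "mount the manifold" → "sample the panel", which forces "mount the manifold" before "sample the panel".
Hence "sample the panel" can never be scheduled before "mount the manifold".

No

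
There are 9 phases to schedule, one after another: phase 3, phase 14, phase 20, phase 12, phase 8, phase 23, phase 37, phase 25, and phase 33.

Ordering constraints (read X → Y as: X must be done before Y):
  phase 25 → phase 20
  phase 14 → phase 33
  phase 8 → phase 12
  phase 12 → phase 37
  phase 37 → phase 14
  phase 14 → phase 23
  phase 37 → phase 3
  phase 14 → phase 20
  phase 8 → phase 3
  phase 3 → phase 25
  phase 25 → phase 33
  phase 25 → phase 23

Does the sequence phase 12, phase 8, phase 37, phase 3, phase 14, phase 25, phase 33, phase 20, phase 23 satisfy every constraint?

The sequence places phase 12 ahead of phase 8.
But one of the constraints requires phase 8 before phase 12, so this ordering violates it.

No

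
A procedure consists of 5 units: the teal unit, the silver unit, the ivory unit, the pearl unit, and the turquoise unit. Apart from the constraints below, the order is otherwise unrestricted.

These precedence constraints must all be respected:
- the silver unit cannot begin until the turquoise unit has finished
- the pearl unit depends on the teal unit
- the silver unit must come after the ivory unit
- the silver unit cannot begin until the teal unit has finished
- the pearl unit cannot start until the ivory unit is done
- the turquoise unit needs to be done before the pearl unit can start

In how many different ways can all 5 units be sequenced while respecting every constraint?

3 units have no prerequisites (the teal unit, the ivory unit, the turquoise unit), so any of them could come first.
Systematically extending each partial ordering one unit at a time and counting, there are 12 complete orderings.

12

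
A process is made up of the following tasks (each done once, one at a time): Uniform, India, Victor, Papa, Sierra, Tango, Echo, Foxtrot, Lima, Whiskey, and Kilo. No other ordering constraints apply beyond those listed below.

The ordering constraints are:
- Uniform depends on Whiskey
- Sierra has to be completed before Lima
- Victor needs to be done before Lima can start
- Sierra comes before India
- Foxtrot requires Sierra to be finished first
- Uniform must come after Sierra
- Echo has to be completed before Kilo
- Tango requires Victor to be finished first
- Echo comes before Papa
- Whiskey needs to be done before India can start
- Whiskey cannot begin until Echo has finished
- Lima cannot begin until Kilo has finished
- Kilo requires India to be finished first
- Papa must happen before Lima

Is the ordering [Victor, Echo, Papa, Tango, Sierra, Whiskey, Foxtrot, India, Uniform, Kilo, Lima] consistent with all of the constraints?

Every stated constraint is respected: Victor sits at position 1, ahead of Lima at position 11, and each of the other listed pairs likewise has the predecessor earlier in the sequence.

Yes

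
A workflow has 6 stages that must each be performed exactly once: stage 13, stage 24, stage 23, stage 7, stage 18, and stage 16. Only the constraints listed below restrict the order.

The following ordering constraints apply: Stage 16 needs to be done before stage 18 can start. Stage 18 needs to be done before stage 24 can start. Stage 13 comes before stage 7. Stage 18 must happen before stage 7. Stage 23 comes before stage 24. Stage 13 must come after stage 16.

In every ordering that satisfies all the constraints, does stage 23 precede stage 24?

Yes

Following the dependencies: stage 23 → stage 24.
So stage 23 must precede stage 24 in any valid ordering.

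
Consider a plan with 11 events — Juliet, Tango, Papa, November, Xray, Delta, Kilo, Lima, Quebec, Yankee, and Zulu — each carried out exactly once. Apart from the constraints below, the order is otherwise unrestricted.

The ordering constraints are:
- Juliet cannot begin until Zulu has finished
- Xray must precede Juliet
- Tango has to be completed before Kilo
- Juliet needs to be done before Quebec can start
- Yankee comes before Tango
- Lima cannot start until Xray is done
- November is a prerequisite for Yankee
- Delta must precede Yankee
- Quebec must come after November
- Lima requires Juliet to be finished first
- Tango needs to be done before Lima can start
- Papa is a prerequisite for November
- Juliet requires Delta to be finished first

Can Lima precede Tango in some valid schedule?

No

There is a dependency chain Tango → Lima, so Lima always comes after Tango.
So no valid ordering can have Lima before Tango.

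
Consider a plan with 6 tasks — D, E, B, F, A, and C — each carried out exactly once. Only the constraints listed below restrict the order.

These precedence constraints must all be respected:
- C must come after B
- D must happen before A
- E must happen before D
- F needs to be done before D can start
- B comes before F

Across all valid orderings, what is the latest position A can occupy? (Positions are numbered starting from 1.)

No constraint forces any task after A, so it can be placed last, in position 6.

6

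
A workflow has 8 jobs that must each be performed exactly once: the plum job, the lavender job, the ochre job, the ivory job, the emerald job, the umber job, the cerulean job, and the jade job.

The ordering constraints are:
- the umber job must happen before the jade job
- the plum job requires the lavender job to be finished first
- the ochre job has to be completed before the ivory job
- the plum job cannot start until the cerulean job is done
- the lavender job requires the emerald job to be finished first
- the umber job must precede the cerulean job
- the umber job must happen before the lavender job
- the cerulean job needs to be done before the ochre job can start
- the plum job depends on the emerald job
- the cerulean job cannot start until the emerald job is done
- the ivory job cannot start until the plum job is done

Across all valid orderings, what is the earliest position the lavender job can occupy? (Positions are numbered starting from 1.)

3

Every job that must precede the lavender job has to come before it. Tracing all chains that end at the lavender job, those jobs are: the emerald job, the umber job — 2 in total.
So at minimum 2 jobs come before the lavender job, putting the lavender job no earlier than position 3. That position is achievable by scheduling exactly those predecessors first.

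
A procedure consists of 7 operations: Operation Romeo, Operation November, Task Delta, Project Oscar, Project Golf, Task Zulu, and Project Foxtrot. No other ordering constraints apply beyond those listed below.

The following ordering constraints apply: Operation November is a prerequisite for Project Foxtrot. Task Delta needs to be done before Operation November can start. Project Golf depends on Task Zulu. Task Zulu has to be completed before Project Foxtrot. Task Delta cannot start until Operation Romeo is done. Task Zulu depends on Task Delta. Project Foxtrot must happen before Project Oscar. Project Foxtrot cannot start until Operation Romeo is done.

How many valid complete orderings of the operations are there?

Only Operation Romeo has no prerequisites, so it must go first.
Enumerating by repeatedly choosing an available operation (one whose prerequisites are all placed) gives 7 distinct complete orderings.

7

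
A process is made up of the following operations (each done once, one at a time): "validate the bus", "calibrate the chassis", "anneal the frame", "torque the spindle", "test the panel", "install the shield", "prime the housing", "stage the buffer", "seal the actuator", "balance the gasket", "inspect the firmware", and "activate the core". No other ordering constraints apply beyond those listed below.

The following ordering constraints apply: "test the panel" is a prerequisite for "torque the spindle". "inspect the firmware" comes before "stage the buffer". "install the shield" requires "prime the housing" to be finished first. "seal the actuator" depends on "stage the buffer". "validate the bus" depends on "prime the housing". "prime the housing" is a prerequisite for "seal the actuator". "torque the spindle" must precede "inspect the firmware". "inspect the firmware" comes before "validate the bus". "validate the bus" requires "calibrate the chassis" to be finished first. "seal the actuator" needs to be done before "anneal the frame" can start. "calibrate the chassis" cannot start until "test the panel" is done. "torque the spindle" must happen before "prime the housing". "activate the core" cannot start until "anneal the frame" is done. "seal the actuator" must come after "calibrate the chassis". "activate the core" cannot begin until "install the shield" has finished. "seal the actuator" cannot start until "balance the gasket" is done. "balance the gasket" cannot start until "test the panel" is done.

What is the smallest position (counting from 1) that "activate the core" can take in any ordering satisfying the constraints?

Working backwards through the constraints from "activate the core", its full set of required predecessors is "calibrate the chassis", "anneal the frame", "torque the spindle", "test the panel", "install the shield", "prime the housing", "stage the buffer", "seal the actuator", "balance the gasket", "inspect the firmware" — 10 of them.
So at minimum 10 operations come before "activate the core", putting "activate the core" no earlier than position 11. That position is achievable by scheduling exactly those predecessors first.

11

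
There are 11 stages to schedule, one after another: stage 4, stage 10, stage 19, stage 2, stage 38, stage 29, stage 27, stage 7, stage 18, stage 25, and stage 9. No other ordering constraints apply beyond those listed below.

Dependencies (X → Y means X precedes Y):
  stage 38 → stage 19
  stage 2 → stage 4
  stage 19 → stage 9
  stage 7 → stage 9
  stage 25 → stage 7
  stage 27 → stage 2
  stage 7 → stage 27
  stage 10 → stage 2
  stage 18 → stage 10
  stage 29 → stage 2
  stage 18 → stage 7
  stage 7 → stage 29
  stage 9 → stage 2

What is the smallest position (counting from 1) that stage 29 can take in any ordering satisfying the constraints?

4

Working backwards through the constraints from stage 29, its full set of required predecessors is stage 7, stage 18, stage 25 — 3 of them.
So at minimum 3 stages come before stage 29, putting stage 29 no earlier than position 4. That position is achievable by scheduling exactly those predecessors first.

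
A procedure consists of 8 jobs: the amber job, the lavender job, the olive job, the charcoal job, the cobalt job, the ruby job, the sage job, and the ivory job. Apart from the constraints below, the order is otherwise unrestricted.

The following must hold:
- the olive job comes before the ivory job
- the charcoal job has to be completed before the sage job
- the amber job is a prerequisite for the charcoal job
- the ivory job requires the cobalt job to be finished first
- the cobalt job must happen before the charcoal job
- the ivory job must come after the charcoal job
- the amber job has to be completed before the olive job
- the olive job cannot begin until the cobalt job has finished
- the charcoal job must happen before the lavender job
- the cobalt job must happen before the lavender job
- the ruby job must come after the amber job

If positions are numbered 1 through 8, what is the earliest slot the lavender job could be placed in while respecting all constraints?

The jobs that are forced before the lavender job, directly or transitively, are the amber job, the charcoal job, the cobalt job. That's 3 jobs.
With 3 mandatory predecessors, the earliest the lavender job can sit is position 3+1 = 4, and placing just those 3 first achieves it.

4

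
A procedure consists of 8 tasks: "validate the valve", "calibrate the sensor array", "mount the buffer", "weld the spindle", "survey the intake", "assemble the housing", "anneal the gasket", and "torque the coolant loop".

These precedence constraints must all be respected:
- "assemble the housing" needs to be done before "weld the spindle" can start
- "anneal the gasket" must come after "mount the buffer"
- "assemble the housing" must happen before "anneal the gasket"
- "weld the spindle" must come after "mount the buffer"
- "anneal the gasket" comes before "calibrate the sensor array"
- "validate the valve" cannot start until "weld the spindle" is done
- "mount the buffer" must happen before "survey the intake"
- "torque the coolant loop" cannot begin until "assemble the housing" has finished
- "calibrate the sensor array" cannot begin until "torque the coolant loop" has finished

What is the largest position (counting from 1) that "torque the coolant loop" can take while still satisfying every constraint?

7

Following the constraints forward from "torque the coolant loop", its only required successor is "calibrate the sensor array".
So at least 1 task follows "torque the coolant loop", putting "torque the coolant loop" no later than position 7. That position is achievable by scheduling everything else first.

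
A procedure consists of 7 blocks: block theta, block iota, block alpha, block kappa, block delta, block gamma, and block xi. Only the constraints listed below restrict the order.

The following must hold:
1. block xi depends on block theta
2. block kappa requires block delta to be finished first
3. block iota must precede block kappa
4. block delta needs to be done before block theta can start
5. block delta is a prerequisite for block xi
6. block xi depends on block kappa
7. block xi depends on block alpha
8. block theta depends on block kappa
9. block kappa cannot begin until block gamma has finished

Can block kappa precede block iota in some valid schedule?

Following block iota → block kappa, block iota must precede block kappa in every valid ordering.
Hence block kappa can never be scheduled before block iota.

No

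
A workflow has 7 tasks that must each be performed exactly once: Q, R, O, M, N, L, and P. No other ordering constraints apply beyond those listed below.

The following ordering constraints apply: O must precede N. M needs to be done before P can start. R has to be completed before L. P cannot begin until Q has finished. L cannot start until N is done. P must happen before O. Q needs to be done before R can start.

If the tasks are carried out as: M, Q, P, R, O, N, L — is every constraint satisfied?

Yes

Checking each listed constraint against this order: for instance, R is in position 4 and L in position 7, so that constraint holds — and the remaining constraints check out the same way.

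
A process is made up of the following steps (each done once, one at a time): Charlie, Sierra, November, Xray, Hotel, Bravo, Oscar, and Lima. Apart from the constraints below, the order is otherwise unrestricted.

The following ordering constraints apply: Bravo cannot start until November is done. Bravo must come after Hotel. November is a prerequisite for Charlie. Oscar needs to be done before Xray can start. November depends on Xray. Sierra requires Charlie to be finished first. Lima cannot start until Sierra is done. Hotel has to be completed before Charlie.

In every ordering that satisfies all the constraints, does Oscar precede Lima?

Yes

Tracing the constraints gives a chain: Oscar → Xray → November → Charlie → Sierra → Lima.
So Oscar must precede Lima in any valid ordering.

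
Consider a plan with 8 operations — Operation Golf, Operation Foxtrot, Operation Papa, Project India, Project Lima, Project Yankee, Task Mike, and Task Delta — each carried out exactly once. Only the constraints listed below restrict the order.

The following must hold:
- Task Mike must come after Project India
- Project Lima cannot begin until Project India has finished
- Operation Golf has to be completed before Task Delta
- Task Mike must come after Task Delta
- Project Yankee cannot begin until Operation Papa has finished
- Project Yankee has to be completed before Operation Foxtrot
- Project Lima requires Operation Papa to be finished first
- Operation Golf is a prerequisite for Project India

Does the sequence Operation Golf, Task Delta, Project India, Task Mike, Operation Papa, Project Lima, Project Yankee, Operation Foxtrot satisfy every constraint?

Checking each listed constraint against this order: for instance, Project India is in position 3 and Project Lima in position 6, so that constraint holds — and the remaining constraints check out the same way.

Yes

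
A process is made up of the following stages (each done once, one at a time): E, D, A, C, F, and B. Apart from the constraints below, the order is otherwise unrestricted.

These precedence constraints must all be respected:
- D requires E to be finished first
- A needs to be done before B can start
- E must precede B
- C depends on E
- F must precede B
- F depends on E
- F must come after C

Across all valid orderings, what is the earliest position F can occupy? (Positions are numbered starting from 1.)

3

The stages that are forced before F, directly or transitively, are E, C. That's 2 stages.
So at minimum 2 stages come before F, putting F no earlier than position 3. That position is achievable by scheduling exactly those predecessors first.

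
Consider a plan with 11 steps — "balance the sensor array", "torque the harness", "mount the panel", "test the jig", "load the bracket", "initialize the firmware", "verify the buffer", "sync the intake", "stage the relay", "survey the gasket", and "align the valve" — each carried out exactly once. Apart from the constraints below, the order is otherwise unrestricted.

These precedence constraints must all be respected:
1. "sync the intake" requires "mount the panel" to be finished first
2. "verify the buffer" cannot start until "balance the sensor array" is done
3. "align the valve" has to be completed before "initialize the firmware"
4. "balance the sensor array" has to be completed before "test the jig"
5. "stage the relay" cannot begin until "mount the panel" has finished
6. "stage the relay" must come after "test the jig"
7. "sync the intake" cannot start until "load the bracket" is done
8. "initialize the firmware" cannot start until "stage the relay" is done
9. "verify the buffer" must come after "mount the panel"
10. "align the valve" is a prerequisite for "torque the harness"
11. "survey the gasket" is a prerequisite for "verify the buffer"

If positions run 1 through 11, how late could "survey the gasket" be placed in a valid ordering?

10

Following the constraints forward from "survey the gasket", its only required successor is "verify the buffer".
With 1 mandatory successor out of 11 steps total, the latest slot for "survey the gasket" is 11−1 = 10, and it's reachable by doing all non-successors before "survey the gasket".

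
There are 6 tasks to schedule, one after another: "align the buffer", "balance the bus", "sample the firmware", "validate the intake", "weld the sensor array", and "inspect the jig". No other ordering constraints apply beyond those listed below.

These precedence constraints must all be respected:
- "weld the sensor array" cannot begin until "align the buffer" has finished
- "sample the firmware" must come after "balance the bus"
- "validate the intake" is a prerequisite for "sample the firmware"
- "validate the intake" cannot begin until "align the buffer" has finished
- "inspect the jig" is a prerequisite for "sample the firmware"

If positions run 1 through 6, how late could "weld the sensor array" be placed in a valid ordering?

No constraint forces any task after "weld the sensor array", so it can be placed last, in position 6.

6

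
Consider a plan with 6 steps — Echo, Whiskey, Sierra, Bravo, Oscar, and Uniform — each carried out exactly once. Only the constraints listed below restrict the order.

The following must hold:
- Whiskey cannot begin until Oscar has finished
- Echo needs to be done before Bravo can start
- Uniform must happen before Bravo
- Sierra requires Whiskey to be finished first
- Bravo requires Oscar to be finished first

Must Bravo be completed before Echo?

No

The constraints actually force Echo before Bravo (via Echo → Bravo), not the other way around.
So Bravo does not have to come before Echo — it cannot.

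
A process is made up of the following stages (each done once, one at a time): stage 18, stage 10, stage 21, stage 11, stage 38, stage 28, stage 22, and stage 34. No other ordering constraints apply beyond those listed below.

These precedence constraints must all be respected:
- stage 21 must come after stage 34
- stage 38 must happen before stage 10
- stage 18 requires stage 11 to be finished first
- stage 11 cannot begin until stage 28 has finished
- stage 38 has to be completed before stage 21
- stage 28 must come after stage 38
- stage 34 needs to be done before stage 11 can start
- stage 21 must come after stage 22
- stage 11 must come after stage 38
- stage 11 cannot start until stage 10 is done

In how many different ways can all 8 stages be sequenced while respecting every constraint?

180

The stages with no prerequisites are stage 38, stage 22, stage 34; any of them can be placed first.
Systematically extending each partial ordering one stage at a time and counting, there are 180 complete orderings.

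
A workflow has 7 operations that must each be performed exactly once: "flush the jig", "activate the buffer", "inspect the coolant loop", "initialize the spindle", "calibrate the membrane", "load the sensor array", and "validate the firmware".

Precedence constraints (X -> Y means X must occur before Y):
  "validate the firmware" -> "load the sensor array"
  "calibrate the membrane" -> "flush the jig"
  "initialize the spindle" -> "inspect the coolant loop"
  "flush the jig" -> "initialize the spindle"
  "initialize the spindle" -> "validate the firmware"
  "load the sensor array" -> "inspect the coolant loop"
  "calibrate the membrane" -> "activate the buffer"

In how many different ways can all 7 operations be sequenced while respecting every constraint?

"calibrate the membrane" is the only operation with nothing required before it, so every ordering starts there.
Counting all ways to extend the partial order to a total order gives 6.

6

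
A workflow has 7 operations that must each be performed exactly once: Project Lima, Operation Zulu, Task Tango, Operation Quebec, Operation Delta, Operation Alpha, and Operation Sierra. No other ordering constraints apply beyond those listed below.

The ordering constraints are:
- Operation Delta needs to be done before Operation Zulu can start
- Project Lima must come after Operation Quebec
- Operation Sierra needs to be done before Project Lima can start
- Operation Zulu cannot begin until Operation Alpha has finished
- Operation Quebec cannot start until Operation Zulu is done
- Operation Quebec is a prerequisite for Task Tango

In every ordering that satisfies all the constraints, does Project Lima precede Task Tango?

No

No chain of constraints connects Project Lima to Task Tango in either direction.
There exist valid orderings with Task Tango before Project Lima, so Project Lima is not required to come first.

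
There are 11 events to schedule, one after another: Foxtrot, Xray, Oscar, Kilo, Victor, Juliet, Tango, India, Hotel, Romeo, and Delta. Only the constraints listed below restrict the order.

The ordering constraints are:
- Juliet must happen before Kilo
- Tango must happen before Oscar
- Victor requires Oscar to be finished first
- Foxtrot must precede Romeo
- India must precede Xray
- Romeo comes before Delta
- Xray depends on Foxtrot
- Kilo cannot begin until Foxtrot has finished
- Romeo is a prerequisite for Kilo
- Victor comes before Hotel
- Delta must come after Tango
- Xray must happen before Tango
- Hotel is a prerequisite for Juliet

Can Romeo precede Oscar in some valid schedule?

Yes

No chain of constraints runs from Oscar to Romeo, so Oscar is not required to come first.
So a valid ordering placing Romeo earlier than Oscar exists.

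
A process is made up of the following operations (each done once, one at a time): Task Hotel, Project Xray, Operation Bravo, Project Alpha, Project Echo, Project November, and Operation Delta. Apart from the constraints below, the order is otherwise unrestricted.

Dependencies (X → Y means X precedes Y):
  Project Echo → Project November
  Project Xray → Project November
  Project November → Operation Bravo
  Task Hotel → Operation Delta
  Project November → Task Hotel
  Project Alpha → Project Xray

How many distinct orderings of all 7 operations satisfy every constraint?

2 operations have no prerequisites (Project Alpha, Project Echo), so any of them could come first.
Systematically extending each partial ordering one operation at a time and counting, there are 9 complete orderings.

9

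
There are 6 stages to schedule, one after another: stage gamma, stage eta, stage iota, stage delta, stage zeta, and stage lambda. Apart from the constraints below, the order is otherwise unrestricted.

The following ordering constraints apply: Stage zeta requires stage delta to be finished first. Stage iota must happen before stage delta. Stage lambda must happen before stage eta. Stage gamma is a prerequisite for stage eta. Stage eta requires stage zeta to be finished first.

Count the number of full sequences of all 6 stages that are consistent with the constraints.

20

The stages with no prerequisites are stage gamma, stage iota, stage lambda; any of them can be placed first.
Enumerating by repeatedly choosing an available stage (one whose prerequisites are all placed) gives 20 distinct complete orderings.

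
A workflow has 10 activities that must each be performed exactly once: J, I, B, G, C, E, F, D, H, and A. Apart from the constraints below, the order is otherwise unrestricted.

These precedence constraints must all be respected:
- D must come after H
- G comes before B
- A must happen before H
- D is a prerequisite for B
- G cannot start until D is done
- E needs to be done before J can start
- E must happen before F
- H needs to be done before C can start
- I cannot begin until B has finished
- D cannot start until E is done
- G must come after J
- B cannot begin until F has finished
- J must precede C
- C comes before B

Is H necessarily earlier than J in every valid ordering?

No chain of constraints connects H to J in either direction.
So H can come before J or after — it is not forced.

No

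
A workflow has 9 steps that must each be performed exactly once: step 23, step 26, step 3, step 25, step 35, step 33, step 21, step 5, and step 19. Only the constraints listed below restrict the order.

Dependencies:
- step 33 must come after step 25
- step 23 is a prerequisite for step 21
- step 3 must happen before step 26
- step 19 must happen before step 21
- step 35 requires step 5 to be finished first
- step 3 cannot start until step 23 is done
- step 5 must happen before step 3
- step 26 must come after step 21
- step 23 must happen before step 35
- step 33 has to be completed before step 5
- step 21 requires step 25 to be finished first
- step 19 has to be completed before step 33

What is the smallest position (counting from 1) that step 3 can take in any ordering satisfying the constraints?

Working backwards through the constraints from step 3, its full set of required predecessors is step 23, step 25, step 33, step 5, step 19 — 5 of them.
With 5 mandatory predecessors, the earliest step 3 can sit is position 5+1 = 6, and placing just those 5 first achieves it.

6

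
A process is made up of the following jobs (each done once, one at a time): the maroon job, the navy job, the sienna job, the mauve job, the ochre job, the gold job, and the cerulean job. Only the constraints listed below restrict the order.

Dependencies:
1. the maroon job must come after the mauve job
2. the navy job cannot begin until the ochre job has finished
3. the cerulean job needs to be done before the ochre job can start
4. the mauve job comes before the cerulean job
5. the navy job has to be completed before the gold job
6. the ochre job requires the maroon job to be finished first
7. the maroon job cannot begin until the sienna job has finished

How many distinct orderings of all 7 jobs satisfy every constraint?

The jobs with no prerequisites are the sienna job, the mauve job; any of them can be placed first.
Counting all ways to extend the partial order to a total order gives 5.

5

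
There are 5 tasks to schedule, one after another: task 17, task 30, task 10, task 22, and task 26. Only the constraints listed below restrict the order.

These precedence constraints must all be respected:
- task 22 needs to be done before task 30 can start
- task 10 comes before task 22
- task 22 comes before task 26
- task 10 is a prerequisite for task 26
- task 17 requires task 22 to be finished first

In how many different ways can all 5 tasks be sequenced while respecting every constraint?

Only task 10 has no prerequisites, so it must go first.
Counting all ways to extend the partial order to a total order gives 6.

6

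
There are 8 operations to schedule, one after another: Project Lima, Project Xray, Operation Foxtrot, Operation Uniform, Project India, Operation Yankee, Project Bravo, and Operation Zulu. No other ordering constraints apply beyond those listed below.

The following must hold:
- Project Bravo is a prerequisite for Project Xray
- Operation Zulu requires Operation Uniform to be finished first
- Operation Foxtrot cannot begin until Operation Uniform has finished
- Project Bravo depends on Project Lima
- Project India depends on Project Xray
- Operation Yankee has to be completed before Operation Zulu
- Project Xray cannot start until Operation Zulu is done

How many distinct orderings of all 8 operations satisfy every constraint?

The operations with no prerequisites are Project Lima, Operation Uniform, Operation Yankee; any of them can be placed first.
Systematically extending each partial ordering one operation at a time and counting, there are 115 complete orderings.

115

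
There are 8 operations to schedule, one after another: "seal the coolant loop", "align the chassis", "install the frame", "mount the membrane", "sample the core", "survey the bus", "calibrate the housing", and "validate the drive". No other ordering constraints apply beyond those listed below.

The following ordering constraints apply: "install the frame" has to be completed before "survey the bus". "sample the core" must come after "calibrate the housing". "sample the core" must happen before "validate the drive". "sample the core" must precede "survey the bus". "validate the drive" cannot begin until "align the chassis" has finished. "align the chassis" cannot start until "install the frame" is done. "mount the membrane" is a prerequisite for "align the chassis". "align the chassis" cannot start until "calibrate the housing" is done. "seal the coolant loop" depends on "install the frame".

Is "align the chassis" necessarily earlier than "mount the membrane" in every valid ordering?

In fact the dependencies run the other way: "mount the membrane" → "align the chassis".
So "align the chassis" does not have to come before "mount the membrane" — it cannot.

No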